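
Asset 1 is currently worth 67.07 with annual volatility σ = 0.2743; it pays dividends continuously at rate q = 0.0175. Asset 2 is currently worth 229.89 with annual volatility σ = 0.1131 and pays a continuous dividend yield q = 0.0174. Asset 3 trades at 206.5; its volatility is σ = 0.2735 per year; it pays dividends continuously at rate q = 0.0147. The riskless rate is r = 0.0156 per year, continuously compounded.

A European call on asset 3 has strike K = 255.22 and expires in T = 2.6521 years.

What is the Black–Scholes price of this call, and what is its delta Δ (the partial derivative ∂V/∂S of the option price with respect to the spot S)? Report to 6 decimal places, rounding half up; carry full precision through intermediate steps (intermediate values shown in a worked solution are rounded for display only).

price = 20.095467
Δ = 0.386872

σ√T = 0.2735·√2.6521 = 0.445402
d₁ = (ln(S/K) + (r−q+σ²/2)T) / (σ√T) = (ln(206.5/255.22) + (0.0156−0.0147+0.2735²/2)·2.6521) / 0.445402 = (-0.211826 + 0.101578) / 0.445402 = -0.247523
d₂ = d₁ − σ√T = -0.247523 − 0.445402 = -0.692925
e^{−rT} = 0.959471
e^{−qT} = 0.961764
N(d₁) = 0.402252,  N(d₂) = 0.244178
Call price V = S·e^{−qT}·N(d₁) − K·e^{−rT}·N(d₂) = 79.888968 − 59.793501 = 20.095467
Δ = e^{−qT}·N(d₁) = 0.386872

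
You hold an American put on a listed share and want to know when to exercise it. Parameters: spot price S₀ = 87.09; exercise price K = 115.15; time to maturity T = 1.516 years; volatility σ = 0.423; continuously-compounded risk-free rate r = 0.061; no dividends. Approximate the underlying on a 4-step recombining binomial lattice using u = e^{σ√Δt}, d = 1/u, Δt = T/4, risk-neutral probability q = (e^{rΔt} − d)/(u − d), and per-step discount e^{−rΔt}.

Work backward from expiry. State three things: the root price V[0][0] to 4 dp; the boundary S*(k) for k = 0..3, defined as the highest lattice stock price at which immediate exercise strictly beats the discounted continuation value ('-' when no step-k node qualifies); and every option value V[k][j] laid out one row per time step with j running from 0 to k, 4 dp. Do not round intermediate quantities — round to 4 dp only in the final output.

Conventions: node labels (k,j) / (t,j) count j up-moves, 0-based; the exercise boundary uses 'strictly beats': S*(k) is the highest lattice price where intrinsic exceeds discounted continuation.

price = 33.4252
boundary = - 67.1233 51.7342 67.1233
tree:
33.4252
48.0267 19.2155
63.4158 31.1058 7.2539
75.2767 48.0267 14.2669 0.0000
84.4182 63.4158 28.0600 0.0000 0.0000

Δt=0.37900, u=1.29746, d=0.77073, q=0.47967, disc=e^(-rΔt)=0.97715
k=4 terminal: V=max(K-S,0) → 84.4182 63.4158 28.0600 0.0000 0.0000
k=3: j=0 S=39.8733 intr=75.2767 cont=72.6450 V=75.2767[EX]; j=1 S=67.1233 intr=48.0267 cont=45.3951 V=48.0267[EX]; j=2 S=112.9961 intr=2.1539 cont=14.2669 V=14.2669[hold]; j=3 S=190.2190 intr=0.0000 cont=0.0000 V=0.0000[hold]  S*(3)=67.1233
k=2: j=0 S=51.7342 intr=63.4158 cont=60.7842 V=63.4158[EX]; j=1 S=87.0900 intr=28.0600 cont=31.1058 V=31.1058[hold]; j=2 S=146.6084 intr=0.0000 cont=7.2539 V=7.2539[hold]  S*(2)=51.7342
k=1: j=0 S=67.1233 intr=48.0267 cont=46.8227 V=48.0267[EX]; j=1 S=112.9961 intr=2.1539 cont=19.2155 V=19.2155[hold]  S*(1)=67.1233
k=0: j=0 S=87.0900 intr=28.0600 cont=33.4252 V=33.4252[hold]  S*(0)=-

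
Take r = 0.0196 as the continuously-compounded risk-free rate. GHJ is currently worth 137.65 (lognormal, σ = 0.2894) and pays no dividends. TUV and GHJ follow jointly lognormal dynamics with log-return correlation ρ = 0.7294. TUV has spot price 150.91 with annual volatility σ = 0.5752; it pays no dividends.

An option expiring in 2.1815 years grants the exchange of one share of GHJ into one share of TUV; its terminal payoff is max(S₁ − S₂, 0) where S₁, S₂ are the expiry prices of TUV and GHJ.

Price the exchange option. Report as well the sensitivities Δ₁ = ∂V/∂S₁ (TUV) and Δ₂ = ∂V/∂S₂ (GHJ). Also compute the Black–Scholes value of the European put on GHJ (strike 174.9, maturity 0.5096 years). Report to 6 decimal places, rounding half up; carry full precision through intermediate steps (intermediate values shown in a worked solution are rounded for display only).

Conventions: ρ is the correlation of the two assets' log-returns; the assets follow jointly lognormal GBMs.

σ_eff = √(σ₁² + σ₂² − 2ρσ₁σ₂) = √(0.5752² + 0.2894² − 2·0.7294·0.5752·0.2894) = 0.414453
d₁ = (ln(S₁/S₂) + (q₂ − q₁ + σ_eff²/2)T) / (σ_eff√T) = (ln(150.91/137.65) + (0.0 − 0.0 + 0.085886)·2.1815) / 0.612143 = 0.456313
d₂ = d₁ − σ_eff√T = 0.456313 − 0.612143 = -0.155830
N(d₁) = 0.675918,  N(d₂) = 0.438084
V = S₁·e^{−q₁T}·N(d₁) − S₂·e^{−q₂T}·N(d₂) = 102.002728 − 60.302201 = 41.700527
Δ₁ = e^{−q₁T}·N(d₁) = 0.675918;  Δ₂ = −e^{−q₂T}·N(d₂) = -0.438084
[vanilla: GHJ put K=174.9]
σ√T = 0.2894·√0.5096 = 0.206592
d₁ = (ln(S/K) + (r+σ²/2)T) / (σ√T) = (ln(137.65/174.9) + (0.0196+0.2894²/2)·0.5096) / 0.206592 = (-0.239500 + 0.031328) / 0.206592 = -1.007648
d₂ = d₁ − σ√T = -1.007648 − 0.206592 = -1.214240
e^{−rT} = 0.990062
N(−d₁) = 0.843188,  N(−d₂) = 0.887672
price = K·e^{−rT}·N(−d₂) − S·N(−d₁) = 153.710839 − 116.064864 = 37.645975

exchange price = 41.700527
Δ1 = 0.675918
Δ2 = -0.438084
price(GHJ put K=174.9) = 37.645975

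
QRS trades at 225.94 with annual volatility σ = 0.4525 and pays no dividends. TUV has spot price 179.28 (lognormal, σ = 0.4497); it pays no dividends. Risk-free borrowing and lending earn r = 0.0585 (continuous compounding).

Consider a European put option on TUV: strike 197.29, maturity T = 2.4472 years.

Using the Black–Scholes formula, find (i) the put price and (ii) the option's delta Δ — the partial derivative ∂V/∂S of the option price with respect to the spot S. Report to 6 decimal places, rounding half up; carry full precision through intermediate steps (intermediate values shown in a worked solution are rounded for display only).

price = 44.106911
Δ = -0.337545

σ√T = 0.4497·√2.4472 = 0.703489
d₁ = (ln(S/K) + (r+σ²/2)T) / (σ√T) = (ln(179.28/197.29) + (0.0585+0.4497²/2)·2.4472) / 0.703489 = (-0.095726 + 0.390610) / 0.703489 = 0.419173
d₂ = d₁ − σ√T = 0.419173 − 0.703489 = -0.284316
e^{−rT} = 0.866614
N(−d₁) = 0.337545,  N(−d₂) = 0.611916
Put price V = K·e^{−rT}·N(−d₂) − S·N(−d₁) = 104.621930 − 60.515019 = 44.106911
Δ = −N(−d₁) = -0.337545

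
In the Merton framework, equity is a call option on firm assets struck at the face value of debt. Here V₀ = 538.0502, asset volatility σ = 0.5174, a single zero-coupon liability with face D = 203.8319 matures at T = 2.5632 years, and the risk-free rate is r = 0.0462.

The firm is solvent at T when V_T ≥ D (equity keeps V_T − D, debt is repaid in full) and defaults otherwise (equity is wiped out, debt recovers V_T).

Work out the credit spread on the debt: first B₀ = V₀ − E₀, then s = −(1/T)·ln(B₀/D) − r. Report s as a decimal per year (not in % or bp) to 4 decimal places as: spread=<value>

spread=0.0239

Work the structural quantities from V₀ = 538.0502 against face 203.8319:
d₁ = [ln(V₀/D) + (r + σ²/2)T] / (σ√T)
   = [ln(538.0502/203.8319) + (0.0462 + 0.5·0.5174²)·2.5632] / (0.5174·√2.5632)
   = [0.970656 + 0.461508] / 0.828357 = 1.728921
d₂ = d₁ − σ√T = 1.728921 − 0.828357 = 0.900563
N(d₁) = 0.958088,  N(d₂) = 0.816090,  e^(−rT) = 0.888323
E₀ = V₀·N(d₁) − D·e^(−rT)·N(d₂)
   = 538.0502·0.958088 − 203.8319·0.888323·0.816090 = 367.731425
B₀ = V₀ − E₀ = 538.0502 − 367.731425 = 170.318775
spread = −(1/T)·ln(B₀/D) − r = −(1/2.5632)·ln(170.318775/203.8319) − 0.0462 = 0.02387795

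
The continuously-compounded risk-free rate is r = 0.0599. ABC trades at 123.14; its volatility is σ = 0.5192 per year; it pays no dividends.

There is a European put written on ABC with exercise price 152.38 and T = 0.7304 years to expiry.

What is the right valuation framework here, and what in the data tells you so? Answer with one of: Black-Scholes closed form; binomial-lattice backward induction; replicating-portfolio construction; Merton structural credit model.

Key observation: everything needed for the exact continuous-time valuation of the European put on ABC (strike 152.38) is given, and no feature rules the closed form out.

framework: Black-Scholes closed form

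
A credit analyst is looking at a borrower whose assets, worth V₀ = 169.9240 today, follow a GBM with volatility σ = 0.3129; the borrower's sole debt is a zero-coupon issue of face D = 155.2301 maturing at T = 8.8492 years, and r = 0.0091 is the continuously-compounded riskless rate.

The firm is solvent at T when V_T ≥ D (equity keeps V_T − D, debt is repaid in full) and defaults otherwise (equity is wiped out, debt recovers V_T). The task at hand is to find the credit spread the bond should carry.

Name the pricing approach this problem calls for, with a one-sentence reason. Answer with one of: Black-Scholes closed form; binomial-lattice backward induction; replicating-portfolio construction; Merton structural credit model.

framework: Merton structural credit model

Key observation: the data describe a firm's assets (V₀ = 169.9240, GBM) and a single zero-coupon debt of face 155.2301, so credit quantities follow from equity-as-call in the structural model.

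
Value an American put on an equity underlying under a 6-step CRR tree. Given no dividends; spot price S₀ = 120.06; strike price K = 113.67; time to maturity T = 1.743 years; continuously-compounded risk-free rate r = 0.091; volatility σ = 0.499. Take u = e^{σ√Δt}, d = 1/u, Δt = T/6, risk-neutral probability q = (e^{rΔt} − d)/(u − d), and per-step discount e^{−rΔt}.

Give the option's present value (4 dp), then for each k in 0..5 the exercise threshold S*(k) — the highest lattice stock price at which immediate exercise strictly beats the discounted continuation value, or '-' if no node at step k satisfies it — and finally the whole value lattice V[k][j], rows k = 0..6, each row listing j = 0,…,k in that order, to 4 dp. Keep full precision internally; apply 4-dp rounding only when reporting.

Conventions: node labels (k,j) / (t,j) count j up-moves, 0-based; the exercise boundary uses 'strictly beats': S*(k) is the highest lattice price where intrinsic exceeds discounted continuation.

price = 19.4180
boundary = - - 70.1117 53.5780 70.1117 53.5780
tree:
19.4180
29.6227 9.5457
43.5583 16.3135 2.8134
60.0920 27.1594 5.5807 0.0000
72.7268 43.5583 11.0700 0.0000 0.0000
82.3820 60.0920 21.9589 0.0000 0.0000 0.0000
89.7603 72.7268 43.5583 0.0000 0.0000 0.0000 0.0000

params: Δt=0.29050 u=1.30859 d=0.76418 q=0.48237 e^(-rΔt)=0.97391
t_6 payoffs: 89.7603 72.7268 43.5583 0.0000 0.0000 0.0000 0.0000
t_5: node(5,0) S=31.2880 payoff=82.3820 vs cont=79.4164 → 82.3820 [stop]  node(5,1) S=53.5780 payoff=60.0920 vs cont=57.1265 → 60.0920 [stop]  node(5,2) S=91.7475 payoff=21.9225 vs cont=21.9589 → 21.9589 [wait]  node(5,3) S=157.1095 payoff=0.0000 vs cont=0.0000 → 0.0000 [wait]  node(5,4) S=269.0361 payoff=0.0000 vs cont=0.0000 → 0.0000 [wait]  node(5,5) S=460.7004 payoff=0.0000 vs cont=0.0000 → 0.0000 [wait]  ⇒ S*(5)=53.5780
t_4: node(4,0) S=40.9432 payoff=72.7268 vs cont=69.7612 → 72.7268 [stop]  node(4,1) S=70.1117 payoff=43.5583 vs cont=40.6099 → 43.5583 [stop]  node(4,2) S=120.0600 payoff=0.0000 vs cont=11.0700 → 11.0700 [wait]  node(4,3) S=205.5921 payoff=0.0000 vs cont=0.0000 → 0.0000 [wait]  node(4,4) S=352.0583 payoff=0.0000 vs cont=0.0000 → 0.0000 [wait]  ⇒ S*(4)=70.1117
t_3: node(3,0) S=53.5780 payoff=60.0920 vs cont=57.1265 → 60.0920 [stop]  node(3,1) S=91.7475 payoff=21.9225 vs cont=27.1594 → 27.1594 [wait]  node(3,2) S=157.1095 payoff=0.0000 vs cont=5.5807 → 5.5807 [wait]  node(3,3) S=269.0361 payoff=0.0000 vs cont=0.0000 → 0.0000 [wait]  ⇒ S*(3)=53.5780
t_2: node(2,0) S=70.1117 payoff=43.5583 vs cont=43.0530 → 43.5583 [stop]  node(2,1) S=120.0600 payoff=0.0000 vs cont=16.3135 → 16.3135 [wait]  node(2,2) S=205.5921 payoff=0.0000 vs cont=2.8134 → 2.8134 [wait]  ⇒ S*(2)=70.1117
t_1: node(1,0) S=91.7475 payoff=21.9225 vs cont=29.6227 → 29.6227 [wait]  node(1,1) S=157.1095 payoff=0.0000 vs cont=9.5457 → 9.5457 [wait]  ⇒ S*(1)=-
t_0: node(0,0) S=120.0600 payoff=0.0000 vs cont=19.4180 → 19.4180 [wait]  ⇒ S*(0)=-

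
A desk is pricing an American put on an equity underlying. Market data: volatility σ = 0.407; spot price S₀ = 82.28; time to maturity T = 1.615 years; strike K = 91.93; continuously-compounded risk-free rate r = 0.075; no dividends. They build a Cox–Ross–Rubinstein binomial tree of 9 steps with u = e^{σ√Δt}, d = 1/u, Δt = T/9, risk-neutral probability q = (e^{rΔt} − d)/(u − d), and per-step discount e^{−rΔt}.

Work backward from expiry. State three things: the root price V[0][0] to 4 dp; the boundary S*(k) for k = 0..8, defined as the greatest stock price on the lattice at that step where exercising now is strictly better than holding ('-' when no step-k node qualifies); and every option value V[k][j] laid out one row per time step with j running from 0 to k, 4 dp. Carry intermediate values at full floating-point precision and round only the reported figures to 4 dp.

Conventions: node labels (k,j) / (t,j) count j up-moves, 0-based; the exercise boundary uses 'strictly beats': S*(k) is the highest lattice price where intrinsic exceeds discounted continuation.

price = 18.2083
boundary = - - 58.2830 49.0530 58.2830 49.0530 58.2830 69.2497 58.2830
tree:
18.2083
25.1297 11.6755
33.6470 17.1649 6.4187
42.8770 24.4652 10.2188 2.7343
50.6453 33.6470 15.8074 4.8216 0.6889
57.1833 42.8770 23.5901 8.3341 1.3856 0.0000
62.6860 50.6453 33.6470 14.0196 2.7870 0.0000 0.0000
67.3172 57.1833 42.8770 22.6803 5.6058 0.0000 0.0000 0.0000
71.2150 62.6860 50.6453 33.6470 11.2757 0.0000 0.0000 0.0000 0.0000
74.4955 67.3172 57.1833 42.8770 22.6803 0.0000 0.0000 0.0000 0.0000 0.0000

Δt=0.17944  u=1.18816  d=0.84164  q=0.49610  discount=0.98663
step 9 (expiry): payoffs max(K−S,0) = 74.4955 67.3172 57.1833 42.8770 22.6803 0.0000 0.0000 0.0000 0.0000 0.0000
step 8: (k=8,j=0): S=20.7150, K−S=71.2150, hold=69.9861 ⇒ V=71.2150 exercise | (k=8,j=1): S=29.2440, K−S=62.6860, hold=61.4570 ⇒ V=62.6860 exercise | (k=8,j=2): S=41.2847, K−S=50.6453, hold=49.4163 ⇒ V=50.6453 exercise | (k=8,j=3): S=58.2830, K−S=33.6470, hold=32.4181 ⇒ V=33.6470 exercise | (k=8,j=4): S=82.2800, K−S=9.6500, hold=11.2757 ⇒ V=11.2757 continue | (k=8,j=5): S=116.1573, K−S=0.0000, hold=0.0000 ⇒ V=0.0000 continue | (k=8,j=6): S=163.9831, K−S=0.0000, hold=0.0000 ⇒ V=0.0000 continue | (k=8,j=7): S=231.5002, K−S=0.0000, hold=0.0000 ⇒ V=0.0000 continue | (k=8,j=8): S=326.8164, K−S=0.0000, hold=0.0000 ⇒ V=0.0000 continue  boundary S*=58.2830
step 7: (k=7,j=0): S=24.6128, K−S=67.3172, hold=66.0883 ⇒ V=67.3172 exercise | (k=7,j=1): S=34.7467, K−S=57.1833, hold=55.9544 ⇒ V=57.1833 exercise | (k=7,j=2): S=49.0530, K−S=42.8770, hold=41.6480 ⇒ V=42.8770 exercise | (k=7,j=3): S=69.2497, K−S=22.6803, hold=22.2471 ⇒ V=22.6803 exercise | (k=7,j=4): S=97.7621, K−S=0.0000, hold=5.6058 ⇒ V=5.6058 continue | (k=7,j=5): S=138.0139, K−S=0.0000, hold=0.0000 ⇒ V=0.0000 continue | (k=7,j=6): S=194.8387, K−S=0.0000, hold=0.0000 ⇒ V=0.0000 continue | (k=7,j=7): S=275.0601, K−S=0.0000, hold=0.0000 ⇒ V=0.0000 continue  boundary S*=69.2497
step 6: (k=6,j=0): S=29.2440, K−S=62.6860, hold=61.4570 ⇒ V=62.6860 exercise | (k=6,j=1): S=41.2847, K−S=50.6453, hold=49.4163 ⇒ V=50.6453 exercise | (k=6,j=2): S=58.2830, K−S=33.6470, hold=32.4181 ⇒ V=33.6470 exercise | (k=6,j=3): S=82.2800, K−S=9.6500, hold=14.0196 ⇒ V=14.0196 continue | (k=6,j=4): S=116.1573, K−S=0.0000, hold=2.7870 ⇒ V=2.7870 continue | (k=6,j=5): S=163.9831, K−S=0.0000, hold=0.0000 ⇒ V=0.0000 continue | (k=6,j=6): S=231.5002, K−S=0.0000, hold=0.0000 ⇒ V=0.0000 continue  boundary S*=58.2830
step 5: (k=5,j=0): S=34.7467, K−S=57.1833, hold=55.9544 ⇒ V=57.1833 exercise | (k=5,j=1): S=49.0530, K−S=42.8770, hold=41.6480 ⇒ V=42.8770 exercise | (k=5,j=2): S=69.2497, K−S=22.6803, hold=23.5901 ⇒ V=23.5901 continue | (k=5,j=3): S=97.7621, K−S=0.0000, hold=8.3341 ⇒ V=8.3341 continue | (k=5,j=4): S=138.0139, K−S=0.0000, hold=1.3856 ⇒ V=1.3856 continue | (k=5,j=5): S=194.8387, K−S=0.0000, hold=0.0000 ⇒ V=0.0000 continue  boundary S*=49.0530
step 4: (k=4,j=0): S=41.2847, K−S=50.6453, hold=49.4163 ⇒ V=50.6453 exercise | (k=4,j=1): S=58.2830, K−S=33.6470, hold=32.8634 ⇒ V=33.6470 exercise | (k=4,j=2): S=82.2800, K−S=9.6500, hold=15.8074 ⇒ V=15.8074 continue | (k=4,j=3): S=116.1573, K−S=0.0000, hold=4.8216 ⇒ V=4.8216 continue | (k=4,j=4): S=163.9831, K−S=0.0000, hold=0.6889 ⇒ V=0.6889 continue  boundary S*=58.2830
step 3: (k=3,j=0): S=49.0530, K−S=42.8770, hold=41.6480 ⇒ V=42.8770 exercise | (k=3,j=1): S=69.2497, K−S=22.6803, hold=24.4652 ⇒ V=24.4652 continue | (k=3,j=2): S=97.7621, K−S=0.0000, hold=10.2188 ⇒ V=10.2188 continue | (k=3,j=3): S=138.0139, K−S=0.0000, hold=2.7343 ⇒ V=2.7343 continue  boundary S*=49.0530
step 2: (k=2,j=0): S=58.2830, K−S=33.6470, hold=33.2917 ⇒ V=33.6470 exercise | (k=2,j=1): S=82.2800, K−S=9.6500, hold=17.1649 ⇒ V=17.1649 continue | (k=2,j=2): S=116.1573, K−S=0.0000, hold=6.4187 ⇒ V=6.4187 continue  boundary S*=58.2830
step 1: (k=1,j=0): S=69.2497, K−S=22.6803, hold=25.1297 ⇒ V=25.1297 continue | (k=1,j=1): S=97.7621, K−S=0.0000, hold=11.6755 ⇒ V=11.6755 continue  boundary S*=-
step 0: (k=0,j=0): S=82.2800, K−S=9.6500, hold=18.2083 ⇒ V=18.2083 continue  boundary S*=-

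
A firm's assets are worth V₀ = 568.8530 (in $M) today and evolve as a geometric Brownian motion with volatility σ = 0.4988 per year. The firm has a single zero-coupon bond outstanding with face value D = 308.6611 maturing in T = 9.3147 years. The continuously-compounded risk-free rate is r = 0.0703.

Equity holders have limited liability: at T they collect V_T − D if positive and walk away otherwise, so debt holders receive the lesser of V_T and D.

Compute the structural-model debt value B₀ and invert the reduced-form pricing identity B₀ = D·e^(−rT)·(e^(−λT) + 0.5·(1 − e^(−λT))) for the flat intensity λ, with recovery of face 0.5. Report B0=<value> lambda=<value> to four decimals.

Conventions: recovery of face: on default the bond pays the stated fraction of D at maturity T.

B0=116.3137 lambda=0.0856

With assets at 568.8530 and a single debt payment of 308.6611 at 9.3147 years:
d₁ = [ln(V₀/D) + (r + σ²/2)T] / (σ√T)
   = [ln(568.8530/308.6611) + (0.0703 + 0.5·0.4988²)·9.3147] / (0.4988·√9.3147)
   = [0.611378 + 1.813579] / 1.522337 = 1.592917
d₂ = d₁ − σ√T = 1.592917 − 1.522337 = 0.070580
N(d₁) = 0.944411,  N(d₂) = 0.528134,  e^(−rT) = 0.519534
E₀ = V₀·N(d₁) − D·e^(−rT)·N(d₂)
   = 568.8530·0.944411 − 308.6611·0.519534·0.528134 = 452.539318
B₀ = V₀ − E₀ = 568.8530 − 452.539318 = 116.313682
e^(−λT) = (B₀·e^(rT)/D − 0.5)/(1 − 0.5) = (116.3137·1.924803/308.6611 − 0.5)/0.5 = 0.45065841
λ = −ln(0.45065841)/9.3147 = 0.085569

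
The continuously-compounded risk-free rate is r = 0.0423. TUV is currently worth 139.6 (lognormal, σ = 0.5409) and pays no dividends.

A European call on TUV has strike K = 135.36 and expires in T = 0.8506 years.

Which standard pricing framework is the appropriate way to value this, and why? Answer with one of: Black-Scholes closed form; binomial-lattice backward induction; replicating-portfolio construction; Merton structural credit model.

Key observation: a European claim on TUV (strike 135.36) — a lognormal (GBM) underlying with constant rate and volatility — has an exact closed-form value; no lattice or capital structure is involved.

framework: Black-Scholes closed form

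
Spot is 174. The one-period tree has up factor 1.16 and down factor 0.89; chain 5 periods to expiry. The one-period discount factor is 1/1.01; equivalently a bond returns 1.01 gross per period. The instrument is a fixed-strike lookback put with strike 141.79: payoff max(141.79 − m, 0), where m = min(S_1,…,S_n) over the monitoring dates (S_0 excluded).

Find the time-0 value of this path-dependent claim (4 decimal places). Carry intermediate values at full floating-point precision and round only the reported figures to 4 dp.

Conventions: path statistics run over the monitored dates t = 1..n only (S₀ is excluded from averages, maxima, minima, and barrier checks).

No-arbitrage gives p* = (R−d)/(u−d) = 0.4444: enumerate every path, weight its payoff by its p*-probability, and discount by R^5.
Enumerate all 2^5 = 32 price paths (U = up ×1.16, D = down ×0.89); each path with k up-moves has probability p*^k·(1−p*)^(5−k).
DDDDD: m=97.1626, payoff=44.6274, prob=0.052922
UDDDD: m=126.6389, payoff=15.1511, prob=0.042338
DUDDD: m=126.6389, payoff=15.1511, prob=0.042338
UUDDD: m=165.0575, payoff=0.0000, prob=0.033870
DDUDD: m=126.6389, payoff=15.1511, prob=0.042338
UDUDD: m=165.0575, payoff=0.0000, prob=0.033870
DUUDD: m=154.8600, payoff=0.0000, prob=0.033870
UUUDD: m=201.8400, payoff=0.0000, prob=0.027096
DDDUD: m=122.6646, payoff=19.1254, prob=0.042338
UDDUD: m=159.8775, payoff=0.0000, prob=0.033870
DUDUD: m=154.8600, payoff=0.0000, prob=0.033870
UUDUD: m=201.8400, payoff=0.0000, prob=0.027096
DDUUD: m=137.8254, payoff=3.9646, prob=0.033870
UDUUD: m=179.6376, payoff=0.0000, prob=0.027096
DUUUD: m=154.8600, payoff=0.0000, prob=0.027096
UUUUD: m=201.8400, payoff=0.0000, prob=0.021677
DDDDU: m=109.1715, payoff=32.6185, prob=0.042338
UDDDU: m=142.2909, payoff=0.0000, prob=0.033870
DUDDU: m=142.2909, payoff=0.0000, prob=0.033870
UUDDU: m=185.4579, payoff=0.0000, prob=0.027096
DDUDU: m=137.8254, payoff=3.9646, prob=0.033870
UDUDU: m=179.6376, payoff=0.0000, prob=0.027096
DUUDU: m=154.8600, payoff=0.0000, prob=0.027096
UUUDU: m=201.8400, payoff=0.0000, prob=0.021677
DDDUU: m=122.6646, payoff=19.1254, prob=0.033870
UDDUU: m=159.8775, payoff=0.0000, prob=0.027096
DUDUU: m=154.8600, payoff=0.0000, prob=0.027096
UUDUU: m=201.8400, payoff=0.0000, prob=0.021677
DDUUU: m=137.8254, payoff=3.9646, prob=0.027096
UDUUU: m=179.6376, payoff=0.0000, prob=0.021677
DUUUU: m=154.8600, payoff=0.0000, prob=0.021677
UUUUU: m=201.8400, payoff=0.0000, prob=0.017342
Price = Σ prob·payoff / R^5 = 7.500648 / 1.051010 = 7.1366

price = 7.1366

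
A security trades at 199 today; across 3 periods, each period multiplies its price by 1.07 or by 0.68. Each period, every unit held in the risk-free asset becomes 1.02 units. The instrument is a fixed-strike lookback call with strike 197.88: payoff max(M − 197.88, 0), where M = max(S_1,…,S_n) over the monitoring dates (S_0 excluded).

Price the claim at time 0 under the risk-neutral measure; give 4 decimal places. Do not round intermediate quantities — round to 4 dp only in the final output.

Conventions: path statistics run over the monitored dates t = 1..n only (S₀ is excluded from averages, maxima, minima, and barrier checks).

With p* = (R−d)/(u−d) = 0.8718, sum probability × payoff across the paths and divide by R^3.
Enumerate all 2^3 = 8 price paths (U = up ×1.07, D = down ×0.68); each path with k up-moves has probability p*^k·(1−p*)^(3−k).
DDD: M=135.3200, payoff=0.0000, prob=0.002107
UDD: M=212.9300, payoff=15.0500, prob=0.014329
DUD: M=144.7924, payoff=0.0000, prob=0.014329
UUD: M=227.8351, payoff=29.9551, prob=0.097439
DDU: M=135.3200, payoff=0.0000, prob=0.014329
UDU: M=212.9300, payoff=15.0500, prob=0.097439
DUU: M=154.9279, payoff=0.0000, prob=0.097439
UUU: M=243.7836, payoff=45.9036, prob=0.662587
Price = Σ prob·payoff / R^3 = 35.016022 / 1.061208 = 32.9964

price = 32.9964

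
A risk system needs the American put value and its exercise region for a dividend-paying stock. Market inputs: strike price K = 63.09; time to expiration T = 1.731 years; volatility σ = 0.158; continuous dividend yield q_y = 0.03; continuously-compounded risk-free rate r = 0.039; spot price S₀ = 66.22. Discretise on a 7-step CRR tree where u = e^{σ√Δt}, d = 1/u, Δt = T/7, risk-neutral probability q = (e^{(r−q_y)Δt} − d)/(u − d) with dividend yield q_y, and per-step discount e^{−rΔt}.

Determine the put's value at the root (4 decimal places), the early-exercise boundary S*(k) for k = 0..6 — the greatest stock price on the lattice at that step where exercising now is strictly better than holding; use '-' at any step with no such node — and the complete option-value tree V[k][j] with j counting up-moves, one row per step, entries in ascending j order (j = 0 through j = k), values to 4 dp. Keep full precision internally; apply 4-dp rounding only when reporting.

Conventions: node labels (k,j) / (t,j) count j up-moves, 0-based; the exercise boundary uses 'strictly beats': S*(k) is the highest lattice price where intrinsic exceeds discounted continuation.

Δt=0.24729, u=1.08174, d=0.92444, q=0.49453, disc=e^(-rΔt)=0.99040
k=7 terminal: V=max(K-S,0) → 24.8840 18.3829 10.7756 1.8738 0.0000 0.0000 0.0000 0.0000
k=6: j=0 S=41.3289 intr=21.7611 cont=21.4610 V=21.7611[EX]; j=1 S=48.3614 intr=14.7286 cont=14.4805 V=14.7286[EX]; j=2 S=56.5906 intr=6.4994 cont=6.3122 V=6.4994[EX]; j=3 S=66.2200 intr=0.0000 cont=0.9380 V=0.9380[hold]; j=4 S=77.4880 intr=0.0000 cont=0.0000 V=0.0000[hold]; j=5 S=90.6733 intr=0.0000 cont=0.0000 V=0.0000[hold]; j=6 S=106.1022 intr=0.0000 cont=0.0000 V=0.0000[hold]  S*(6)=56.5906
k=5: j=0 S=44.7071 intr=18.3829 cont=18.1078 V=18.3829[EX]; j=1 S=52.3144 intr=10.7756 cont=10.5567 V=10.7756[EX]; j=2 S=61.2162 intr=1.8738 cont=3.7132 V=3.7132[hold]; j=3 S=71.6328 intr=0.0000 cont=0.4696 V=0.4696[hold]; j=4 S=83.8217 intr=0.0000 cont=0.0000 V=0.0000[hold]; j=5 S=98.0848 intr=0.0000 cont=0.0000 V=0.0000[hold]  S*(5)=52.3144
k=4: j=0 S=48.3614 intr=14.7286 cont=14.4805 V=14.7286[EX]; j=1 S=56.5906 intr=6.4994 cont=7.2131 V=7.2131[hold]; j=2 S=66.2200 intr=0.0000 cont=2.0889 V=2.0889[hold]; j=3 S=77.4880 intr=0.0000 cont=0.2351 V=0.2351[hold]; j=4 S=90.6733 intr=0.0000 cont=0.0000 V=0.0000[hold]  S*(4)=48.3614
k=3: j=0 S=52.3144 intr=10.7756 cont=10.9062 V=10.9062[hold]; j=1 S=61.2162 intr=1.8738 cont=4.6341 V=4.6341[hold]; j=2 S=71.6328 intr=0.0000 cont=1.1609 V=1.1609[hold]; j=3 S=83.8217 intr=0.0000 cont=0.1177 V=0.1177[hold]  S*(3)=-
k=2: j=0 S=56.5906 intr=6.4994 cont=7.7295 V=7.7295[hold]; j=1 S=66.2200 intr=0.0000 cont=2.8885 V=2.8885[hold]; j=2 S=77.4880 intr=0.0000 cont=0.6388 V=0.6388[hold]  S*(2)=-
k=1: j=0 S=61.2162 intr=1.8738 cont=5.2843 V=5.2843[hold]; j=1 S=71.6328 intr=0.0000 cont=1.7589 V=1.7589[hold]  S*(1)=-
k=0: j=0 S=66.2200 intr=0.0000 cont=3.5069 V=3.5069[hold]  S*(0)=-

price = 3.5069
boundary = - - - - 48.3614 52.3144 56.5906
tree:
3.5069
5.2843 1.7589
7.7295 2.8885 0.6388
10.9062 4.6341 1.1609 0.1177
14.7286 7.2131 2.0889 0.2351 0.0000
18.3829 10.7756 3.7132 0.4696 0.0000 0.0000
21.7611 14.7286 6.4994 0.9380 0.0000 0.0000 0.0000
24.8840 18.3829 10.7756 1.8738 0.0000 0.0000 0.0000 0.0000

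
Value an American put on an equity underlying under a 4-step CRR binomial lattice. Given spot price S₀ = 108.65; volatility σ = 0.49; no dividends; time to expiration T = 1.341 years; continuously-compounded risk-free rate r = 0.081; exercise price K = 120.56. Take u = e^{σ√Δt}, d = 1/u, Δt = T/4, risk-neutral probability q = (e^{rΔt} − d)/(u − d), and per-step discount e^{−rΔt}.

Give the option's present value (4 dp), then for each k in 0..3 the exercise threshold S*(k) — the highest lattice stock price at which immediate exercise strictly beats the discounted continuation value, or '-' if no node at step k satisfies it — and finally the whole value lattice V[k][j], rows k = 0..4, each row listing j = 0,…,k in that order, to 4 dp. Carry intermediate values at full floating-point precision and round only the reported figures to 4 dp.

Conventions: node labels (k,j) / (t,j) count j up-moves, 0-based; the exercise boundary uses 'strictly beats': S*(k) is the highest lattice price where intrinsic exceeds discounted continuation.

Δt=0.33525  u=1.32805  d=0.75298  q=0.47741  discount=0.97321
step 4 (expiry): payoffs max(K−S,0) = 85.6324 58.9574 11.9100 0.0000 0.0000
step 3: (k=3,j=0): S=46.3857, K−S=74.1743, hold=70.9446 ⇒ V=74.1743 exercise | (k=3,j=1): S=81.8115, K−S=38.7485, hold=35.5187 ⇒ V=38.7485 exercise | (k=3,j=2): S=144.2929, K−S=0.0000, hold=6.0573 ⇒ V=6.0573 continue | (k=3,j=3): S=254.4929, K−S=0.0000, hold=0.0000 ⇒ V=0.0000 continue  boundary S*=81.8115
step 2: (k=2,j=0): S=61.6026, K−S=58.9574, hold=55.7276 ⇒ V=58.9574 exercise | (k=2,j=1): S=108.6500, K−S=11.9100, hold=22.5214 ⇒ V=22.5214 continue | (k=2,j=2): S=191.6286, K−S=0.0000, hold=3.0807 ⇒ V=3.0807 continue  boundary S*=61.6026
step 1: (k=1,j=0): S=81.8115, K−S=38.7485, hold=40.4490 ⇒ V=40.4490 continue | (k=1,j=1): S=144.2929, K−S=0.0000, hold=12.8855 ⇒ V=12.8855 continue  boundary S*=-
step 0: (k=0,j=0): S=108.6500, K−S=11.9100, hold=26.5588 ⇒ V=26.5588 continue  boundary S*=-

price = 26.5588
boundary = - - 61.6026 81.8115
tree:
26.5588
40.4490 12.8855
58.9574 22.5214 3.0807
74.1743 38.7485 6.0573 0.0000
85.6324 58.9574 11.9100 0.0000 0.0000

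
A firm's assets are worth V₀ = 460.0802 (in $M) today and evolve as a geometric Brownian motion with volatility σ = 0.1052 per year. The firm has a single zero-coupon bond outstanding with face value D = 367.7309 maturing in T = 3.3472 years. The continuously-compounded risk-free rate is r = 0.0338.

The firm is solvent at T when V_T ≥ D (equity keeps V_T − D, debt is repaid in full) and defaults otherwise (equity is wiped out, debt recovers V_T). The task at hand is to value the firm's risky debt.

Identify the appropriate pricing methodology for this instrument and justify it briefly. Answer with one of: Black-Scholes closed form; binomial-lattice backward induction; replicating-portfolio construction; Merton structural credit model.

Key observation: the asked-for credit quantity lives on the firm's capital structure — asset value, asset volatility, debt face 367.7309 — which is the structural model's domain.

framework: Merton structural credit model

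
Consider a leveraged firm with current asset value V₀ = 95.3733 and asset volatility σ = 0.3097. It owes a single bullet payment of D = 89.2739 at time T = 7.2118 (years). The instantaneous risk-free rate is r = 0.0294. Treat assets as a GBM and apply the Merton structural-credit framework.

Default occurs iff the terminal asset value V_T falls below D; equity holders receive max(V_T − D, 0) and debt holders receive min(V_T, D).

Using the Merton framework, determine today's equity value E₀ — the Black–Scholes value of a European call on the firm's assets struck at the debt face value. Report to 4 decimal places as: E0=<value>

Work the structural quantities from V₀ = 95.3733 against face 89.2739:
d₁ = [ln(V₀/D) + (r + σ²/2)T] / (σ√T)
   = [ln(95.3733/89.2739) + (0.0294 + 0.5·0.3097²)·7.2118] / (0.3097·√7.2118)
   = [0.066089 + 0.557884] / 0.831693 = 0.750244
d₂ = d₁ − σ√T = 0.750244 − 0.831693 = -0.081449
N(d₁) = 0.773446,  N(d₂) = 0.467543,  e^(−rT) = 0.808943
E₀ = V₀·N(d₁) − D·e^(−rT)·N(d₂)
   = 95.3733·0.773446 − 89.2739·0.808943·0.467543 = 40.001367

E0=40.0014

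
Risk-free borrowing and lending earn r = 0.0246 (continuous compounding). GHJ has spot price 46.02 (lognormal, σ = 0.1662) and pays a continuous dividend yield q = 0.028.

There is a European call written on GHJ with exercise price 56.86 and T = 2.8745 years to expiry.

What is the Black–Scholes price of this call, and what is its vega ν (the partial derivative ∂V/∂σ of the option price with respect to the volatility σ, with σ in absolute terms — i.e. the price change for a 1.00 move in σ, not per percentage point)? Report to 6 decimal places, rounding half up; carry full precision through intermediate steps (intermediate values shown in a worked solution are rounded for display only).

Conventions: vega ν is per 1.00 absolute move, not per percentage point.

price = 1.638936
ν = 23.334768

σ√T = 0.1662·√2.8745 = 0.281781
d₁ = (ln(S/K) + (r−q+σ²/2)T) / (σ√T) = (ln(46.02/56.86) + (0.0246−0.028+0.1662²/2)·2.8745) / 0.281781 = (-0.211516 + 0.029927) / 0.281781 = -0.644432
d₂ = d₁ − σ√T = -0.644432 − 0.281781 = -0.926214
e^{−rT} = 0.931730
e^{−qT} = 0.922668
N(d₁) = 0.259648,  N(d₂) = 0.177167
Call price V = S·e^{−qT}·N(d₁) − K·e^{−rT}·N(d₂) = 11.024941 − 9.386005 = 1.638936
φ(d₁) = (1/√(2π))·e^{−d₁²/2} = 0.324138
ν = S·e^{−qT}·φ(d₁)·√T = 23.334768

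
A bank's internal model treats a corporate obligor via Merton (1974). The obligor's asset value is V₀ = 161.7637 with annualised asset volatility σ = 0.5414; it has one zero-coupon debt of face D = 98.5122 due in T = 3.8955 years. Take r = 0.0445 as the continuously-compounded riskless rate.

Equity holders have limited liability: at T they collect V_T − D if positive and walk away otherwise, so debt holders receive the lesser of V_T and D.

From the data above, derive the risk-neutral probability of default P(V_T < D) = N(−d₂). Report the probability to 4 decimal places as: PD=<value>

Equity is a call on the firm's assets struck at D = 98.5122:
d₁ = [ln(V₀/D) + (r + σ²/2)T] / (σ√T)
   = [ln(161.7637/98.5122) + (0.0445 + 0.5·0.5414²)·3.8955] / (0.5414·√3.8955)
   = [0.495956 + 0.744262] / 1.068562 = 1.160642
d₂ = d₁ − σ√T = 1.160642 − 1.068562 = 0.092080
risk-neutral PD = N(−d₂) = N(-0.092080) = 0.463317

PD=0.4633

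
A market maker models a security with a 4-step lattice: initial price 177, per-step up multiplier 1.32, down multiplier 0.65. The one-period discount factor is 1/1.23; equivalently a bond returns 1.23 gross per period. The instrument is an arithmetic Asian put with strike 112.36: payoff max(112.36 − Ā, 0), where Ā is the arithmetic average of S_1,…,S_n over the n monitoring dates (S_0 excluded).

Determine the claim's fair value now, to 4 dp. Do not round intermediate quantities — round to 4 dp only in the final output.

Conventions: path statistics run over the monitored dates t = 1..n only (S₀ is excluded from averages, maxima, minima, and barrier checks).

price = 0.1119

Under the martingale measure an up-move has probability p* = 0.8657; value the claim as the probability-weighted average of per-path payoffs, discounted 4 periods at R = 1.23.
Enumerate all 2^4 = 16 price paths (U = up ×1.32, D = down ×0.65); each path with k up-moves has probability p*^k·(1−p*)^(4−k).
DDDD: Ā=67.5092, payoff=44.8508, prob=0.000326
UDDD: Ā=137.0956, payoff=0.0000, prob=0.002098
DUDD: Ā=107.4481, payoff=4.9119, prob=0.002098
UUDD: Ā=218.2022, payoff=0.0000, prob=0.013522
DDUD: Ā=88.1772, payoff=24.1828, prob=0.002098
UDUD: Ā=179.0675, payoff=0.0000, prob=0.013522
DUUD: Ā=149.4200, payoff=0.0000, prob=0.013522
UUUD: Ā=303.4376, payoff=0.0000, prob=0.087142
DDDU: Ā=75.6511, payoff=36.7089, prob=0.002098
UDDU: Ā=153.6300, payoff=0.0000, prob=0.013522
DUDU: Ā=123.9825, payoff=0.0000, prob=0.013522
UUDU: Ā=251.7798, payoff=0.0000, prob=0.087142
DDUU: Ā=104.7116, payoff=7.6484, prob=0.013522
UDUU: Ā=212.6451, payoff=0.0000, prob=0.087142
DUUU: Ā=182.9976, payoff=0.0000, prob=0.087142
UUUU: Ā=371.6259, payoff=0.0000, prob=0.561581
Price = Σ prob·payoff / R^4 = 0.256097 / 2.288866 = 0.1119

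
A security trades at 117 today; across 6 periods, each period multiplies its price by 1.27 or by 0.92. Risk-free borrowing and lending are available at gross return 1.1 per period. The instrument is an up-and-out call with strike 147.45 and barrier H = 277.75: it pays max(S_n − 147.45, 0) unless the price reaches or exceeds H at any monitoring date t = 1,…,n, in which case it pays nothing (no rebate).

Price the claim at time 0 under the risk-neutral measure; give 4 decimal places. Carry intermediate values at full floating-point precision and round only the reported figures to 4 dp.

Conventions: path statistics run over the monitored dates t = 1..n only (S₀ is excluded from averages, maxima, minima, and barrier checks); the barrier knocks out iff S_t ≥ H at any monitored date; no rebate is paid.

price = 17.1559

No-arbitrage gives p* = (R−d)/(u−d) = 0.5143: enumerate every path, weight its payoff by its p*-probability, and discount by R^6.
Enumerate all 2^6 = 64 price paths (U = up ×1.27, D = down ×0.92); each path with k up-moves has probability p*^k·(1−p*)^(6−k).
DDDDDD: M=107.6400, payoff=0.0000, prob=0.013131
UDDDDD: M=148.5900, payoff=0.0000, prob=0.013903
DUDDDD: M=136.7028, payoff=0.0000, prob=0.013903
UUDDDD: M=188.7093, payoff=0.0000, prob=0.014721
DDUDDD: M=125.7666, payoff=0.0000, prob=0.013903
UDUDDD: M=173.6126, payoff=0.0000, prob=0.014721
DUUDDD: M=173.6126, payoff=0.0000, prob=0.014721
UUUDDD: M=239.6608, payoff=39.1710, prob=0.015587
DDDUDD: M=115.7052, payoff=0.0000, prob=0.013903
UDDUDD: M=159.7236, payoff=0.0000, prob=0.014721
DUDUDD: M=159.7236, payoff=0.0000, prob=0.014721
UUDUDD: M=220.4879, payoff=39.1710, prob=0.015587
DDUUDD: M=159.7236, payoff=0.0000, prob=0.014721
UDUUDD: M=220.4879, payoff=39.1710, prob=0.015587
DUUUDD: M=220.4879, payoff=39.1710, prob=0.015587
UUUUDD: M=304.3692, payoff=0.0000, prob=0.016504
DDDDUD: M=107.6400, payoff=0.0000, prob=0.013903
UDDDUD: M=148.5900, payoff=0.0000, prob=0.014721
DUDDUD: M=146.9457, payoff=0.0000, prob=0.014721
UUDDUD: M=202.8489, payoff=39.1710, prob=0.015587
DDUDUD: M=146.9457, payoff=0.0000, prob=0.014721
UDUDUD: M=202.8489, payoff=39.1710, prob=0.015587
DUUDUD: M=202.8489, payoff=39.1710, prob=0.015587
UUUDUD: M=280.0197, payoff=0.0000, prob=0.016504
DDDUUD: M=146.9457, payoff=0.0000, prob=0.014721
UDDUUD: M=202.8489, payoff=39.1710, prob=0.015587
DUDUUD: M=202.8489, payoff=39.1710, prob=0.015587
UUDUUD: M=280.0197, payoff=0.0000, prob=0.016504
DDUUUD: M=202.8489, payoff=39.1710, prob=0.015587
UDUUUD: M=280.0197, payoff=0.0000, prob=0.016504
DUUUUD: M=280.0197, payoff=0.0000, prob=0.016504
UUUUUD: M=386.5489, payoff=0.0000, prob=0.017474
DDDDDU: M=107.6400, payoff=0.0000, prob=0.013903
UDDDDU: M=148.5900, payoff=0.0000, prob=0.014721
DUDDDU: M=136.7028, payoff=0.0000, prob=0.014721
UUDDDU: M=188.7093, payoff=39.1710, prob=0.015587
DDUDDU: M=135.1900, payoff=0.0000, prob=0.014721
UDUDDU: M=186.6210, payoff=39.1710, prob=0.015587
DUUDDU: M=186.6210, payoff=39.1710, prob=0.015587
UUUDDU: M=257.6181, payoff=110.1681, prob=0.016504
DDDUDU: M=135.1900, payoff=0.0000, prob=0.014721
UDDUDU: M=186.6210, payoff=39.1710, prob=0.015587
DUDUDU: M=186.6210, payoff=39.1710, prob=0.015587
UUDUDU: M=257.6181, payoff=110.1681, prob=0.016504
DDUUDU: M=186.6210, payoff=39.1710, prob=0.015587
UDUUDU: M=257.6181, payoff=110.1681, prob=0.016504
DUUUDU: M=257.6181, payoff=110.1681, prob=0.016504
UUUUDU: M=355.6250, payoff=0.0000, prob=0.017474
DDDDUU: M=135.1900, payoff=0.0000, prob=0.014721
UDDDUU: M=186.6210, payoff=39.1710, prob=0.015587
DUDDUU: M=186.6210, payoff=39.1710, prob=0.015587
UUDDUU: M=257.6181, payoff=110.1681, prob=0.016504
DDUDUU: M=186.6210, payoff=39.1710, prob=0.015587
UDUDUU: M=257.6181, payoff=110.1681, prob=0.016504
DUUDUU: M=257.6181, payoff=110.1681, prob=0.016504
UUUDUU: M=355.6250, payoff=0.0000, prob=0.017474
DDDUUU: M=186.6210, payoff=39.1710, prob=0.015587
UDDUUU: M=257.6181, payoff=110.1681, prob=0.016504
DUDUUU: M=257.6181, payoff=110.1681, prob=0.016504
UUDUUU: M=355.6250, payoff=0.0000, prob=0.017474
DDUUUU: M=257.6181, payoff=110.1681, prob=0.016504
UDUUUU: M=355.6250, payoff=0.0000, prob=0.017474
DUUUUU: M=355.6250, payoff=0.0000, prob=0.017474
UUUUUU: M=490.9171, payoff=0.0000, prob=0.018502
Price = Σ prob·payoff / R^6 = 30.392727 / 1.771561 = 17.1559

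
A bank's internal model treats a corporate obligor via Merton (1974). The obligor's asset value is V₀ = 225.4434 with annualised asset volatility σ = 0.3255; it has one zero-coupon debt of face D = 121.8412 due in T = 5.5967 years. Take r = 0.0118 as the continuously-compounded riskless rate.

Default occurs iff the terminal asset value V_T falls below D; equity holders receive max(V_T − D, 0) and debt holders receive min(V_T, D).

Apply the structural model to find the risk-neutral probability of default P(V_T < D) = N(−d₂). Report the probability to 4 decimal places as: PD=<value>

PD=0.3086

With assets at 225.4434 and a single debt payment of 121.8412 at 5.5967 years:
d₁ = [ln(V₀/D) + (r + σ²/2)T] / (σ√T)
   = [ln(225.4434/121.8412) + (0.0118 + 0.5·0.3255²)·5.5967] / (0.3255·√5.5967)
   = [0.615351 + 0.362527] / 0.770047 = 1.269894
d₂ = d₁ − σ√T = 1.269894 − 0.770047 = 0.499847
risk-neutral PD = N(−d₂) = N(-0.499847) = 0.308591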